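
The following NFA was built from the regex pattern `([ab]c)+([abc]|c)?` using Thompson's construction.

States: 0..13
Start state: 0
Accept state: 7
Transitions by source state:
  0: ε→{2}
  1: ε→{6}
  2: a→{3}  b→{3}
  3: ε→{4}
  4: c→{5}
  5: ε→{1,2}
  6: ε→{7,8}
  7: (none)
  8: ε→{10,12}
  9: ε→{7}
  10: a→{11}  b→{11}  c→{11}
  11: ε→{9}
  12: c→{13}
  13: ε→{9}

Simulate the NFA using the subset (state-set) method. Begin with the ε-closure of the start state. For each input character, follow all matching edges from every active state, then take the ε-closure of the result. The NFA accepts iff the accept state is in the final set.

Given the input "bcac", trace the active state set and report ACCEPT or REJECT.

Answer: ACCEPT

Derivation:
S₀ = ε-closure({0}) = {0,2}
'b' @ 1: {3,4}
'c' @ 2: {1,2,5,6,7,8,10,12}  (accept∈set)
'a' @ 3: {3,4,7,9,11}  (accept∈set)
'c' @ 4: {1,2,5,6,7,8,10,12}  (accept∈set)
after full input: {1,2,5,6,7,8,10,12}  (accept=7 in)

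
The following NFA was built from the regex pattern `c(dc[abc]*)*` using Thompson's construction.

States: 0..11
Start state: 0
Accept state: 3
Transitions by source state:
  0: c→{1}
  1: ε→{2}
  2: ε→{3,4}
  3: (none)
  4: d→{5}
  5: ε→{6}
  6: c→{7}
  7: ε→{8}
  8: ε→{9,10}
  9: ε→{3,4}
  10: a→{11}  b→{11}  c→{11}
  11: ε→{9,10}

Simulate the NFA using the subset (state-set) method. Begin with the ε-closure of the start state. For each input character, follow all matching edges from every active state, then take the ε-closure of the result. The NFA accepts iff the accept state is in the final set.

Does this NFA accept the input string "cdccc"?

initial (ε-close {0}): {0}
'c' @ 1: {1,2,3,4}  [accepting]
'd' @ 2: {5,6}
'c' @ 3: {3,4,7,8,9,10}  [accepting]
'c' @ 4: {3,4,9,10,11}  [accepting]
'c' @ 5: {3,4,9,10,11}  [accepting]
after full input: {3,4,9,10,11}  (accept=3 in)

Answer: ACCEPT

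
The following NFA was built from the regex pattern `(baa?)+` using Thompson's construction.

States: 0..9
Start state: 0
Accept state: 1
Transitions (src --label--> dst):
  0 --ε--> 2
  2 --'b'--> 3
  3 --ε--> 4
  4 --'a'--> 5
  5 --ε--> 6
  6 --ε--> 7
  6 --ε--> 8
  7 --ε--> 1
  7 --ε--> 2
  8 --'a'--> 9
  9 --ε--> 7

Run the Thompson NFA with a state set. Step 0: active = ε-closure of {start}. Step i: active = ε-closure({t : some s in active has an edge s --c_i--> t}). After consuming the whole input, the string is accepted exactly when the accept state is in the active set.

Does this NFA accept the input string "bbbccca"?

Answer: REJECT

Trace:
start: ε-closure({0}) = {0,2}
'b' @ 1: {3,4}
'b' @ 2: {}  — dead — no transitions
rest 'bccca' ignored (set empty)
final: {}; accept 1 not in set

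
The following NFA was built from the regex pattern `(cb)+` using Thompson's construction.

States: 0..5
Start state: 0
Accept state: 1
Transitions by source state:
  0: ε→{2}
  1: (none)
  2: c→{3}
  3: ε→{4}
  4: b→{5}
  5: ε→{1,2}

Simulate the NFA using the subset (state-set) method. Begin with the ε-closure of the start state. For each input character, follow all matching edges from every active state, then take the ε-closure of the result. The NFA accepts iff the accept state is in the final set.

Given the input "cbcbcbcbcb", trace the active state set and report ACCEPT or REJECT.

Answer: ACCEPT

Steps:
initial (ε-close {0}): {0,2}
'c' @ 1: {3,4}
'b' @ 2: {1,2,5}  (accept∈set)
'c' @ 3: {3,4}
'b' @ 4: {1,2,5}  (accept∈set)
'c' @ 5: {3,4}
'b' @ 6: {1,2,5}  (accept∈set)
'c' @ 7: {3,4}
'b' @ 8: {1,2,5}  (accept∈set)
'c' @ 9: {3,4}
'b' @ 10: {1,2,5}  (accept∈set)
after full input: {1,2,5}  (accept=1 in)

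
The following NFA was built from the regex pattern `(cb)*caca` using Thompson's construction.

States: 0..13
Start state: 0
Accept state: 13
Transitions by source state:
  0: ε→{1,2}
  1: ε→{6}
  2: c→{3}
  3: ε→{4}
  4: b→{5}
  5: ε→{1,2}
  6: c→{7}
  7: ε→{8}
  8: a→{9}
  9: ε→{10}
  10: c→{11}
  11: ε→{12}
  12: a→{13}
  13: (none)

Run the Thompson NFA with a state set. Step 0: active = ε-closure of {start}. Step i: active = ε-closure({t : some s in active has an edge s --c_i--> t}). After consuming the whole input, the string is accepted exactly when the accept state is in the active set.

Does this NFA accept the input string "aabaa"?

initial (ε-close {0}): {0,1,2,6}
'a' @ 1: {}  — dead — no transitions
rest 'abaa' ignored (set empty)
after full input: {}  (accept=13 not in)

Answer: REJECT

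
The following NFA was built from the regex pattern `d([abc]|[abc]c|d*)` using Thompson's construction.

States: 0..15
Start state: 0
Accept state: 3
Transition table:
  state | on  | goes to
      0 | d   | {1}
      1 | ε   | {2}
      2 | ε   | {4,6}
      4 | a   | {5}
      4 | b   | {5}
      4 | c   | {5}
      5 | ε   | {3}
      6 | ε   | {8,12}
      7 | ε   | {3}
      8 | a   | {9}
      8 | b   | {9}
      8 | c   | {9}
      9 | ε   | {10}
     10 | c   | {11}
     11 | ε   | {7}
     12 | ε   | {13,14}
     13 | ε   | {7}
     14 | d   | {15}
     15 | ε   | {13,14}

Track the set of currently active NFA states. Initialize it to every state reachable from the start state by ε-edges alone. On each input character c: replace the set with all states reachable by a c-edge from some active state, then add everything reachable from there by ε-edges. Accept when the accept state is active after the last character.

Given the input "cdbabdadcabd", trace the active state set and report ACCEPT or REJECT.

Answer: REJECT

Derivation:
start: ε-closure({0}) = {0}
'c' @ 1: {}  — dead — no transitions
rest 'dbabdadcabd' ignored (set empty)
final: {}; accept 3 not in set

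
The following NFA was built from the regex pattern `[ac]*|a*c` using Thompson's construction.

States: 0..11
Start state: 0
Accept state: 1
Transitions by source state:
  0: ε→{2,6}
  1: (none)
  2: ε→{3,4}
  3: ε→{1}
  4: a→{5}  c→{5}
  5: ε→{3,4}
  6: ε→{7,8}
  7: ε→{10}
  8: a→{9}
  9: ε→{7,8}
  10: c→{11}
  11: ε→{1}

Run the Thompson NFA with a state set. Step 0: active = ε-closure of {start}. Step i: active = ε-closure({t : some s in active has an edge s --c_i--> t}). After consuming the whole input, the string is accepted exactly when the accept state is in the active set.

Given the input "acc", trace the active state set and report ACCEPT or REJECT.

Answer: ACCEPT

Derivation:
S₀ = ε-closure({0}) = {0,1,2,3,4,6,7,8,10}
'a' @ 1: {1,3,4,5,7,8,9,10}  (accept∈set)
'c' @ 2: {1,3,4,5,11}  (accept∈set)
'c' @ 3: {1,3,4,5}  (accept∈set)
end set {1,3,4,5} — state 1 in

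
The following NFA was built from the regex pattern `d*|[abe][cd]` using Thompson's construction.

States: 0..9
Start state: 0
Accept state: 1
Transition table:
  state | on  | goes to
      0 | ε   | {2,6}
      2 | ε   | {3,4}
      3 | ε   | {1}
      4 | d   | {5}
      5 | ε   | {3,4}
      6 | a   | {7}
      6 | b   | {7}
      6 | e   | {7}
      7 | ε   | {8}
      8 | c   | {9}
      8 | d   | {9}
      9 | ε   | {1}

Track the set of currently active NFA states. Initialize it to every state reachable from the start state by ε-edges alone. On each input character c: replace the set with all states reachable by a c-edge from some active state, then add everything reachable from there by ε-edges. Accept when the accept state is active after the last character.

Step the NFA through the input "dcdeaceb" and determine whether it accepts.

Answer: REJECT

Steps:
initial (ε-close {0}): {0,1,2,3,4,6}
'd' @ 1: {1,3,4,5}  [accepting]
'c' @ 2: {}  — state set empty
rest 'deaceb' ignored (set empty)
after full input: {}  (accept=1 not in)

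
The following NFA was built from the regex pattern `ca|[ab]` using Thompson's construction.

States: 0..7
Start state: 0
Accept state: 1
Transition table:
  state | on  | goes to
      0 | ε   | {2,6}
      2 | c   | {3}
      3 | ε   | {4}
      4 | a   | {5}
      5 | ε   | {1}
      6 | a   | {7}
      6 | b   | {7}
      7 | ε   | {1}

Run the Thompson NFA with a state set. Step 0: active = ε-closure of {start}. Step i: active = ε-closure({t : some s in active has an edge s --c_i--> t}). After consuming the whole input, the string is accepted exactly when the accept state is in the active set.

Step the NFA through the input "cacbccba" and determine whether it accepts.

Answer: REJECT

Steps:
start: ε-closure({0}) = {0,2,6}
'c' @ 1: {3,4}
'a' @ 2: {1,5}  ✓accept
'c' @ 3: {}  — state set empty
rest 'bccba' ignored (set empty)
final: {}; accept 1 not in set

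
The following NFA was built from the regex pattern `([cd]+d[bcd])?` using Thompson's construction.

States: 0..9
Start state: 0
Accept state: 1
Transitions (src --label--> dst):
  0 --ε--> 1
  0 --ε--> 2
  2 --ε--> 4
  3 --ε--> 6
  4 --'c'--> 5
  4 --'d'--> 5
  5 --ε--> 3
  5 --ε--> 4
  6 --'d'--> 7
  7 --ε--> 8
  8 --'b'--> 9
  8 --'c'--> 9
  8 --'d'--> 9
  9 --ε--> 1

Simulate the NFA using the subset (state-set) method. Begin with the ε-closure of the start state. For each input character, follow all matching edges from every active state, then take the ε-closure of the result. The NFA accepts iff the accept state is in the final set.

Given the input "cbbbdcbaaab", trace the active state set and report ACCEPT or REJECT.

initial (ε-close {0}): {0,1,2,4}
'c' @ 1: {3,4,5,6}
'b' @ 2: {}  — dead — no transitions
rest 'bbdcbaaab' ignored (set empty)
final: {}; accept 1 not in set

Answer: REJECT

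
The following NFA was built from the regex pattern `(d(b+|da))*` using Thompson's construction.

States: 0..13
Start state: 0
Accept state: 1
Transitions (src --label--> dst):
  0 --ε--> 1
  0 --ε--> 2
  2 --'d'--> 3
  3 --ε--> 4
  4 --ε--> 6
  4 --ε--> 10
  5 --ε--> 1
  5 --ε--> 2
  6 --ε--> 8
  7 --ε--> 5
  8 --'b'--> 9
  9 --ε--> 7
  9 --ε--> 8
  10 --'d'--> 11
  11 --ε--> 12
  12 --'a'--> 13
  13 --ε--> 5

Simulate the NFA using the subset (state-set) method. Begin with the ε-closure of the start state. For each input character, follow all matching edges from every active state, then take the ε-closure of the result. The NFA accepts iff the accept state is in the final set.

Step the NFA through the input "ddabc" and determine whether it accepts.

Answer: REJECT

Derivation:
S₀ = ε-closure({0}) = {0,1,2}
'd' @ 1: {3,4,6,8,10}
'd' @ 2: {11,12}
'a' @ 3: {1,2,5,13}  (accept∈set)
'b' @ 4: {}  — dead — no transitions
rest 'c' ignored (set empty)
after full input: {}  (accept=1 not in)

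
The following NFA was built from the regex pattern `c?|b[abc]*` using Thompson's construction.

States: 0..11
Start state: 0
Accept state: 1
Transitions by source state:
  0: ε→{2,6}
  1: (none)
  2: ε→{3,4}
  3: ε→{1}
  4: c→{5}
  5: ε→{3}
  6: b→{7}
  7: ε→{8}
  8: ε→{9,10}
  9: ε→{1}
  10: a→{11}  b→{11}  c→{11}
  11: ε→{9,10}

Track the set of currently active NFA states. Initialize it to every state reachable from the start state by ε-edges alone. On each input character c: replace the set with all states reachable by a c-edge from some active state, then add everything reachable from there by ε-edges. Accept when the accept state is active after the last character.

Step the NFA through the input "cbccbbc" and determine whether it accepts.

Answer: REJECT

Steps:
initial (ε-close {0}): {0,1,2,3,4,6}
'c' @ 1: {1,3,5}  (accept∈set)
'b' @ 2: {}  — state set empty
rest 'ccbbc' ignored (set empty)
after full input: {}  (accept=1 not in)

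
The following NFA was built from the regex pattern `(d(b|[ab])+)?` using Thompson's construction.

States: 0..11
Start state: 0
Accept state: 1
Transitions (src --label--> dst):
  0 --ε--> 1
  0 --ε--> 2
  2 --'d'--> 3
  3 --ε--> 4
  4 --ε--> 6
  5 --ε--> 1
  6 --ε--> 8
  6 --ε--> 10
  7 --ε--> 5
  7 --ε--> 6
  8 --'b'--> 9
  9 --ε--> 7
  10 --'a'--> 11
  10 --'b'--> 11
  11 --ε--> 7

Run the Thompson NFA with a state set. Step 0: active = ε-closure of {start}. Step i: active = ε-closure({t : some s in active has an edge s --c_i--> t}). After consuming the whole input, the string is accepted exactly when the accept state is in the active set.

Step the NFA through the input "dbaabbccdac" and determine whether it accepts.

initial (ε-close {0}): {0,1,2}
'd' @ 1: {3,4,6,8,10}
'b' @ 2: {1,5,6,7,8,9,10,11}  ✓accept
'a' @ 3: {1,5,6,7,8,10,11}  ✓accept
'a' @ 4: {1,5,6,7,8,10,11}  ✓accept
'b' @ 5: {1,5,6,7,8,9,10,11}  ✓accept
'b' @ 6: {1,5,6,7,8,9,10,11}  ✓accept
'c' @ 7: {}  — no active states
rest 'cdac' ignored (set empty)
end set {} — state 1 not in

Answer: REJECT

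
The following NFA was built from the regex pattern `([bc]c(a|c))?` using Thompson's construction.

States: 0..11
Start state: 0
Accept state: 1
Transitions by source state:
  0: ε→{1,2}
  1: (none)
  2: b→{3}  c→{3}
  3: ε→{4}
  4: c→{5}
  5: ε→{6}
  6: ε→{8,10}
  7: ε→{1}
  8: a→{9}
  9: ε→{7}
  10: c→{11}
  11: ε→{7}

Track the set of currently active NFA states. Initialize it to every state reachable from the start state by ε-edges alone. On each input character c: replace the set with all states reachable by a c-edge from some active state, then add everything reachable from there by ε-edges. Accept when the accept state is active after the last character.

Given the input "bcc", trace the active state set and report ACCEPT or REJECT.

S₀ = ε-closure({0}) = {0,1,2}
'b' @ 1: {3,4}
'c' @ 2: {5,6,8,10}
'c' @ 3: {1,7,11}  (accept∈set)
end set {1,7,11} — state 1 in

Answer: ACCEPT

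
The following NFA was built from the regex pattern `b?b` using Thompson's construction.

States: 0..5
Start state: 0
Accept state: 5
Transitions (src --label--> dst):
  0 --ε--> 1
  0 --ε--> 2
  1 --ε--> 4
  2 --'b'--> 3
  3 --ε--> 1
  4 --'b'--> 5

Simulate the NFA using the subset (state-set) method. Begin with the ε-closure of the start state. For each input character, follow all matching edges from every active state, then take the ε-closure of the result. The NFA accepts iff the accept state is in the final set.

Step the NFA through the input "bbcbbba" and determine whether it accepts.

start: ε-closure({0}) = {0,1,2,4}
'b' @ 1: {1,3,4,5}  ✓accept
'b' @ 2: {5}  ✓accept
'c' @ 3: {}  — no active states
rest 'bbba' ignored (set empty)
after full input: {}  (accept=5 not in)

Answer: REJECT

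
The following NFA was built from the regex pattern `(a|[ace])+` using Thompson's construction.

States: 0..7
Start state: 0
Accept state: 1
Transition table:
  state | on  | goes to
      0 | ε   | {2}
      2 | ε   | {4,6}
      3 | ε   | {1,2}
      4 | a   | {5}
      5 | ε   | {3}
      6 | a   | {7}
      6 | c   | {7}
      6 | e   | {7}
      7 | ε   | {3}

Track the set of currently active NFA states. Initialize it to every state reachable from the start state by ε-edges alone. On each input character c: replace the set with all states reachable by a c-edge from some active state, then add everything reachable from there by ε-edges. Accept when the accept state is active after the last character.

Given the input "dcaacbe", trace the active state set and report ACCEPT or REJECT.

S₀ = ε-closure({0}) = {0,2,4,6}
'd' @ 1: {}  — no active states
rest 'caacbe' ignored (set empty)
final: {}; accept 1 not in set

Answer: REJECT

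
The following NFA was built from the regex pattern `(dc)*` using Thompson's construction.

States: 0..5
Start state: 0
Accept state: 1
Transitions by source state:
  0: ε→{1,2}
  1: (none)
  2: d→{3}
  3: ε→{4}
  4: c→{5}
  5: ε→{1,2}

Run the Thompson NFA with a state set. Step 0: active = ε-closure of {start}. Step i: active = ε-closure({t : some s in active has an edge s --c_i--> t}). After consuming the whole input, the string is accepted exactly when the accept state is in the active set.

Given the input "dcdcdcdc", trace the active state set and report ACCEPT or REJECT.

Answer: ACCEPT

Derivation:
start: ε-closure({0}) = {0,1,2}
'd' @ 1: {3,4}
'c' @ 2: {1,2,5}  ✓accept
'd' @ 3: {3,4}
'c' @ 4: {1,2,5}  ✓accept
'd' @ 5: {3,4}
'c' @ 6: {1,2,5}  ✓accept
'd' @ 7: {3,4}
'c' @ 8: {1,2,5}  ✓accept
end set {1,2,5} — state 1 in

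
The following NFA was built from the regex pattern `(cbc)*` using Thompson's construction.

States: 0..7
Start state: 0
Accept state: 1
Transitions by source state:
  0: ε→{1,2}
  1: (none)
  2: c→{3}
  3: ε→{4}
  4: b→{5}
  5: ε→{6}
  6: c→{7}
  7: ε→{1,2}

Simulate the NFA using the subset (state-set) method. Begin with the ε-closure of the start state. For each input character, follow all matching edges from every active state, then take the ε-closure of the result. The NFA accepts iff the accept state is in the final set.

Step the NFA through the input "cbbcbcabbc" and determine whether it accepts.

initial (ε-close {0}): {0,1,2}
'c' @ 1: {3,4}
'b' @ 2: {5,6}
'b' @ 3: {}  — state set empty
rest 'cbcabbc' ignored (set empty)
end set {} — state 1 not in

Answer: REJECT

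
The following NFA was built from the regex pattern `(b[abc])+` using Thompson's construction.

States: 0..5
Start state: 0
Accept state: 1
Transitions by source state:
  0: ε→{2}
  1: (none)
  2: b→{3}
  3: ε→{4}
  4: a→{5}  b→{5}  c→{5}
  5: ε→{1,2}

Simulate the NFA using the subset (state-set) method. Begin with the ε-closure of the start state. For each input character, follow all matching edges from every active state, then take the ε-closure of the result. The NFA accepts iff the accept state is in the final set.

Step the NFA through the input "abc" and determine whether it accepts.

start: ε-closure({0}) = {0,2}
'a' @ 1: {}  — state set empty
rest 'bc' ignored (set empty)
after full input: {}  (accept=1 not in)

Answer: REJECT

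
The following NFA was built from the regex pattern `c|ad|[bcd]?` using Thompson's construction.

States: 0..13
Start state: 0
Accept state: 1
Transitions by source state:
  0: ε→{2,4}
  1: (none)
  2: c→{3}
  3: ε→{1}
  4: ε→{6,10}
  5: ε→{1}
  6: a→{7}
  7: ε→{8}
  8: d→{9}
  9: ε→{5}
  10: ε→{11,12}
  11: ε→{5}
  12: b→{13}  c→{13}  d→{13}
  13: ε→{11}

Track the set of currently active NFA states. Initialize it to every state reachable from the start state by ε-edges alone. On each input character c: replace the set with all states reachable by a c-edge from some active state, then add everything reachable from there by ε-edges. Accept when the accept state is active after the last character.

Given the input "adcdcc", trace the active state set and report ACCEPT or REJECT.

S₀ = ε-closure({0}) = {0,1,2,4,5,6,10,11,12}
'a' @ 1: {7,8}
'd' @ 2: {1,5,9}  ✓accept
'c' @ 3: {}  — dead — no transitions
rest 'dcc' ignored (set empty)
after full input: {}  (accept=1 not in)

Answer: REJECT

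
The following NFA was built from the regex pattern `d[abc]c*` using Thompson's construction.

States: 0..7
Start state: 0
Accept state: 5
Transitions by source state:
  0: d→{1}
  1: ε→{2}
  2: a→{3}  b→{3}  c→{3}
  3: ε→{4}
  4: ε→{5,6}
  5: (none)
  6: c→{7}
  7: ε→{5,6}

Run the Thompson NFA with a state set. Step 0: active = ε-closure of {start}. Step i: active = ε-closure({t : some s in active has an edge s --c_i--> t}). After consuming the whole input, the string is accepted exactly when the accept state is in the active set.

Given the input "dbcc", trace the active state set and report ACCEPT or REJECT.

Answer: ACCEPT

Steps:
S₀ = ε-closure({0}) = {0}
'd' @ 1: {1,2}
'b' @ 2: {3,4,5,6}  ✓accept
'c' @ 3: {5,6,7}  ✓accept
'c' @ 4: {5,6,7}  ✓accept
final: {5,6,7}; accept 5 in set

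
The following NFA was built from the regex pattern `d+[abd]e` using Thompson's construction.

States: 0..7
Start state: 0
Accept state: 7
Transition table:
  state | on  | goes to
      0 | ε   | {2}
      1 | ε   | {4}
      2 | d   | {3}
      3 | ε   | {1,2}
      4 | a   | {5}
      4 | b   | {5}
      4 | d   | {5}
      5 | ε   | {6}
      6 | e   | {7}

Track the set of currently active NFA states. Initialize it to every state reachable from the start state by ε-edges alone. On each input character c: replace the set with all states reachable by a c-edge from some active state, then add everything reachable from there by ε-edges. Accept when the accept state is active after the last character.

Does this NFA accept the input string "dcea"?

start: ε-closure({0}) = {0,2}
'd' @ 1: {1,2,3,4}
'c' @ 2: {}  — no active states
rest 'ea' ignored (set empty)
end set {} — state 7 not in

Answer: REJECT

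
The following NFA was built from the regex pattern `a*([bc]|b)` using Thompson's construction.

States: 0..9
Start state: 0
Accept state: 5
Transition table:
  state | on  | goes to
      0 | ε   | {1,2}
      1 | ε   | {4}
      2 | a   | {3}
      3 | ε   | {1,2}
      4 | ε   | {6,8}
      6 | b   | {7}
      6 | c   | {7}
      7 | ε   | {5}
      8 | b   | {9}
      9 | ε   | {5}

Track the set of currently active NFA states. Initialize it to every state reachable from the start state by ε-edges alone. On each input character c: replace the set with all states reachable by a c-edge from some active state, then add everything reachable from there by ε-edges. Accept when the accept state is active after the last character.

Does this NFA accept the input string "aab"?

Answer: ACCEPT

Steps:
S₀ = ε-closure({0}) = {0,1,2,4,6,8}
'a' @ 1: {1,2,3,4,6,8}
'a' @ 2: {1,2,3,4,6,8}
'b' @ 3: {5,7,9}  ✓accept
end set {5,7,9} — state 5 in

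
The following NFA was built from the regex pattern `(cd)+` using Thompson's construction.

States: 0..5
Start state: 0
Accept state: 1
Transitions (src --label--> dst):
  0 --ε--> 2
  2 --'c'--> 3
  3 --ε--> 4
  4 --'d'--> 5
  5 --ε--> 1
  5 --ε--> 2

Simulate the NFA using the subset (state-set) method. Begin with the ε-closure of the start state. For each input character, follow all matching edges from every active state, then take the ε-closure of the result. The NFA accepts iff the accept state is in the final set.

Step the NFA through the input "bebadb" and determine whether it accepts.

start: ε-closure({0}) = {0,2}
'b' @ 1: {}  — state set empty
rest 'ebadb' ignored (set empty)
after full input: {}  (accept=1 not in)

Answer: REJECT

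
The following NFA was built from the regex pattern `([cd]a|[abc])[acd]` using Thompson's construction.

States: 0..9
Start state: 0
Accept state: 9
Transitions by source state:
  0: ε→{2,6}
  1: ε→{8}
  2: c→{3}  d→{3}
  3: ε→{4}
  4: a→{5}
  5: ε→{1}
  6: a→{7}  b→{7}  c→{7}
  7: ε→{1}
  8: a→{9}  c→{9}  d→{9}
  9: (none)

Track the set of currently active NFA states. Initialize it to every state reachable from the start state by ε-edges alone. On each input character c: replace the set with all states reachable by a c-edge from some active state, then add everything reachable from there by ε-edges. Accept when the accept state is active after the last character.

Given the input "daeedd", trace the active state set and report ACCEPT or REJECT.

start: ε-closure({0}) = {0,2,6}
'd' @ 1: {3,4}
'a' @ 2: {1,5,8}
'e' @ 3: {}  — dead — no transitions
rest 'edd' ignored (set empty)
final: {}; accept 9 not in set

Answer: REJECT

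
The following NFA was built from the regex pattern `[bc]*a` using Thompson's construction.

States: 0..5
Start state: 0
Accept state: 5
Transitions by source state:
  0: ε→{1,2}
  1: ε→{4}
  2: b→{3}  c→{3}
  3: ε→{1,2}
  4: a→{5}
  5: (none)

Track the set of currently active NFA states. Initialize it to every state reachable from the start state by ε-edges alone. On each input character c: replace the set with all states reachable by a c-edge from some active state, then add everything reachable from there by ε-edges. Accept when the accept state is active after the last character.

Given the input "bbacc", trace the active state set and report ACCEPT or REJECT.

Answer: REJECT

Steps:
start: ε-closure({0}) = {0,1,2,4}
'b' @ 1: {1,2,3,4}
'b' @ 2: {1,2,3,4}
'a' @ 3: {5}  [accepting]
'c' @ 4: {}  — state set empty
rest 'c' ignored (set empty)
end set {} — state 5 not in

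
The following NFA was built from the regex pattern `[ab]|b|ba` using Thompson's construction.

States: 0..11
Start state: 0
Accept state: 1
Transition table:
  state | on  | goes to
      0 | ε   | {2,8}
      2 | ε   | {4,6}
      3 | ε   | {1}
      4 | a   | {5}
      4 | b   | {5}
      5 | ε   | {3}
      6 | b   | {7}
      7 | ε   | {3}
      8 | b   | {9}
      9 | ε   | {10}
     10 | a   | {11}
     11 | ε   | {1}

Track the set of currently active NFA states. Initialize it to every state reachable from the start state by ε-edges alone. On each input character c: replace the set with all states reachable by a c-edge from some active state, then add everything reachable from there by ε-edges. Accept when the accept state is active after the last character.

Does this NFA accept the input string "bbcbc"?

start: ε-closure({0}) = {0,2,4,6,8}
'b' @ 1: {1,3,5,7,9,10}  (accept∈set)
'b' @ 2: {}  — no active states
rest 'cbc' ignored (set empty)
end set {} — state 1 not in

Answer: REJECT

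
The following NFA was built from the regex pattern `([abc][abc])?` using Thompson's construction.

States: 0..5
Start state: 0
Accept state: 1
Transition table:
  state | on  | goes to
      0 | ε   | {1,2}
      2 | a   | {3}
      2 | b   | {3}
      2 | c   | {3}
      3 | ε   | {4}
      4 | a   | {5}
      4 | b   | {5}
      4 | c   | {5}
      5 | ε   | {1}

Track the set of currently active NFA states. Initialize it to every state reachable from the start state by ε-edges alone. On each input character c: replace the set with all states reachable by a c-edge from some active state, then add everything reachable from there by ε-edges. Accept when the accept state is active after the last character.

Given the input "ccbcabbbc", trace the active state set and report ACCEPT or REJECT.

Answer: REJECT

Derivation:
start: ε-closure({0}) = {0,1,2}
'c' @ 1: {3,4}
'c' @ 2: {1,5}  ✓accept
'b' @ 3: {}  — state set empty
rest 'cabbbc' ignored (set empty)
end set {} — state 1 not in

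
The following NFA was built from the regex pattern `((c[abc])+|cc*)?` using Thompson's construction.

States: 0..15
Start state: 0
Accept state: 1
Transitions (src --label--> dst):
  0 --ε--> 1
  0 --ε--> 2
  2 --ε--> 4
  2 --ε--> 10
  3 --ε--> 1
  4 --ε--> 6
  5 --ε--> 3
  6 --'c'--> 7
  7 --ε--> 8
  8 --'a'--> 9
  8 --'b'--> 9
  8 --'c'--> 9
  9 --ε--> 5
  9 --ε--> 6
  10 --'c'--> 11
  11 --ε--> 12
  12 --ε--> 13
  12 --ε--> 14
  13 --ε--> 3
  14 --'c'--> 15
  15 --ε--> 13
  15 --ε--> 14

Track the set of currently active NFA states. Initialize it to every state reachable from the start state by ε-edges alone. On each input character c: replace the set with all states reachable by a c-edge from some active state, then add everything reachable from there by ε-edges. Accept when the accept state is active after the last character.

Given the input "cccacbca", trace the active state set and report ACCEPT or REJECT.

initial (ε-close {0}): {0,1,2,4,6,10}
'c' @ 1: {1,3,7,8,11,12,13,14}  [accepting]
'c' @ 2: {1,3,5,6,9,13,14,15}  [accepting]
'c' @ 3: {1,3,7,8,13,14,15}  [accepting]
'a' @ 4: {1,3,5,6,9}  [accepting]
'c' @ 5: {7,8}
'b' @ 6: {1,3,5,6,9}  [accepting]
'c' @ 7: {7,8}
'a' @ 8: {1,3,5,6,9}  [accepting]
end set {1,3,5,6,9} — state 1 in

Answer: ACCEPT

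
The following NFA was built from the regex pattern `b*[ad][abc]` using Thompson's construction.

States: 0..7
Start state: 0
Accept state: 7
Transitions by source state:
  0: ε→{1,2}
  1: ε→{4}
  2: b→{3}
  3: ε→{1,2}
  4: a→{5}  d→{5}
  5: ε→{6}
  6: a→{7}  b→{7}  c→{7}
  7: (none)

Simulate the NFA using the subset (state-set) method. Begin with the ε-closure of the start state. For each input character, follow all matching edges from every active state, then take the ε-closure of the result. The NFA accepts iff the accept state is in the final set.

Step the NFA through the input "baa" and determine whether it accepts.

Answer: ACCEPT

Trace:
S₀ = ε-closure({0}) = {0,1,2,4}
'b' @ 1: {1,2,3,4}
'a' @ 2: {5,6}
'a' @ 3: {7}  ✓accept
final: {7}; accept 7 in set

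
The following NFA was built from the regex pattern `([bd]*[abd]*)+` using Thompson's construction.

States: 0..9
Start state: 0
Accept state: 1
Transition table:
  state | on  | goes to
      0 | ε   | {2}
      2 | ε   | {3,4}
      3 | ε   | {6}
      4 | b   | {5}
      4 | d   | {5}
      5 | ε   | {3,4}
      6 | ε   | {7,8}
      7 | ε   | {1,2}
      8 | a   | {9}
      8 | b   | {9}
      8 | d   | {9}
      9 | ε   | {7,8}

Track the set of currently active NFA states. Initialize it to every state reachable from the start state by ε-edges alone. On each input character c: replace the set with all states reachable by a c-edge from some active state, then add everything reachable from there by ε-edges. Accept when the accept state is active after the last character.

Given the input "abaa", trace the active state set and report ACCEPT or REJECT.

initial (ε-close {0}): {0,1,2,3,4,6,7,8}
'a' @ 1: {1,2,3,4,6,7,8,9}  ✓accept
'b' @ 2: {1,2,3,4,5,6,7,8,9}  ✓accept
'a' @ 3: {1,2,3,4,6,7,8,9}  ✓accept
'a' @ 4: {1,2,3,4,6,7,8,9}  ✓accept
after full input: {1,2,3,4,6,7,8,9}  (accept=1 in)

Answer: ACCEPT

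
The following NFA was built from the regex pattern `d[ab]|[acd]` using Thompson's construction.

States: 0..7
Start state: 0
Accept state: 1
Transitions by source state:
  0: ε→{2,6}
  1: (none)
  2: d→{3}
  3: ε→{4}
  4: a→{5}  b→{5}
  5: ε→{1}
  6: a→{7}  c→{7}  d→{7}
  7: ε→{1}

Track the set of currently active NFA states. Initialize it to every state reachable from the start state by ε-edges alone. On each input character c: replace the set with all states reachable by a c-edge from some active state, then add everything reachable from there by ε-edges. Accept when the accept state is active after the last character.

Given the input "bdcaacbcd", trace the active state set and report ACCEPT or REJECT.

initial (ε-close {0}): {0,2,6}
'b' @ 1: {}  — dead — no transitions
rest 'dcaacbcd' ignored (set empty)
final: {}; accept 1 not in set

Answer: REJECT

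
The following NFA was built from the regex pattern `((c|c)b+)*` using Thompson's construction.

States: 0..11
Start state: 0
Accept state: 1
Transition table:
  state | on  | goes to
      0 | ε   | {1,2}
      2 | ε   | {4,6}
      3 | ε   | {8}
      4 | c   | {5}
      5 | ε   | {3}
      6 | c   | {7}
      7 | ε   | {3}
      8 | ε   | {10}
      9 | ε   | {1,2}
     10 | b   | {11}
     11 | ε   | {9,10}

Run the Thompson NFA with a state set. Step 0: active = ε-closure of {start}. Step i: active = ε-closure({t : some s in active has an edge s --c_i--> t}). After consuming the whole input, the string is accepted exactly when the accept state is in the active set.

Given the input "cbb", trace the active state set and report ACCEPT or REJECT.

Answer: ACCEPT

Derivation:
start: ε-closure({0}) = {0,1,2,4,6}
'c' @ 1: {3,5,7,8,10}
'b' @ 2: {1,2,4,6,9,10,11}  [accepting]
'b' @ 3: {1,2,4,6,9,10,11}  [accepting]
after full input: {1,2,4,6,9,10,11}  (accept=1 in)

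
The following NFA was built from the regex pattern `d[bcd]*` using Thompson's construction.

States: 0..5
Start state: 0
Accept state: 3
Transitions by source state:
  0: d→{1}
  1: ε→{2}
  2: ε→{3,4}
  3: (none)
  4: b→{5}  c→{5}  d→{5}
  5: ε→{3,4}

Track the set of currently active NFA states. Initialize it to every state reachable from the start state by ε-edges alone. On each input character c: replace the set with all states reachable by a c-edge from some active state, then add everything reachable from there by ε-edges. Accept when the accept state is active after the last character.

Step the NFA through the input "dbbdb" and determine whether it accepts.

Answer: ACCEPT

Steps:
S₀ = ε-closure({0}) = {0}
'd' @ 1: {1,2,3,4}  ✓accept
'b' @ 2: {3,4,5}  ✓accept
'b' @ 3: {3,4,5}  ✓accept
'd' @ 4: {3,4,5}  ✓accept
'b' @ 5: {3,4,5}  ✓accept
final: {3,4,5}; accept 3 in set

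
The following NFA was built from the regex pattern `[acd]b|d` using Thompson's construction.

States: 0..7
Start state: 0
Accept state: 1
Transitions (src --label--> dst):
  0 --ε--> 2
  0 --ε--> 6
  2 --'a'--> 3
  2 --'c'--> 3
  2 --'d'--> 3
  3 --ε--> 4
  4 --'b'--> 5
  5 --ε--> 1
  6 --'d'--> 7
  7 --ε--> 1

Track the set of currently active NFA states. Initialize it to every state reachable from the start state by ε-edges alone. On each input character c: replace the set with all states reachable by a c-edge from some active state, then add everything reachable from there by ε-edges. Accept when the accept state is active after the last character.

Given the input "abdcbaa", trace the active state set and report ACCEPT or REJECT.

Answer: REJECT

Steps:
initial (ε-close {0}): {0,2,6}
'a' @ 1: {3,4}
'b' @ 2: {1,5}  (accept∈set)
'd' @ 3: {}  — dead — no transitions
rest 'cbaa' ignored (set empty)
end set {} — state 1 not in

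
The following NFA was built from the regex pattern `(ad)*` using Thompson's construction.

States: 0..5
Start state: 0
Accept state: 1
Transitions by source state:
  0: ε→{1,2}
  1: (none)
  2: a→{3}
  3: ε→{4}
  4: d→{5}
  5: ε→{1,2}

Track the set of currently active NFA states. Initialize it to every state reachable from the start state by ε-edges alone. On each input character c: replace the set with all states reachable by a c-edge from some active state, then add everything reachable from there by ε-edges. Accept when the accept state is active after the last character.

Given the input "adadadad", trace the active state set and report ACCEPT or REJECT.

Answer: ACCEPT

Derivation:
initial (ε-close {0}): {0,1,2}
'a' @ 1: {3,4}
'd' @ 2: {1,2,5}  (accept∈set)
'a' @ 3: {3,4}
'd' @ 4: {1,2,5}  (accept∈set)
'a' @ 5: {3,4}
'd' @ 6: {1,2,5}  (accept∈set)
'a' @ 7: {3,4}
'd' @ 8: {1,2,5}  (accept∈set)
after full input: {1,2,5}  (accept=1 in)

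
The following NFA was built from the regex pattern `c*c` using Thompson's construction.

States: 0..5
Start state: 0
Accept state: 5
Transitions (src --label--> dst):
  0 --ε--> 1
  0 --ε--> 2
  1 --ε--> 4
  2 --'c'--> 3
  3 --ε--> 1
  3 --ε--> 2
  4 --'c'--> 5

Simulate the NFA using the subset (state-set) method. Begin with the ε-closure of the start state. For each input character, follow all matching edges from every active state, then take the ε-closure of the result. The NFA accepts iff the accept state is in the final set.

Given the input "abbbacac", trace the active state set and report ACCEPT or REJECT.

Answer: REJECT

Steps:
S₀ = ε-closure({0}) = {0,1,2,4}
'a' @ 1: {}  — state set empty
rest 'bbbacac' ignored (set empty)
after full input: {}  (accept=5 not in)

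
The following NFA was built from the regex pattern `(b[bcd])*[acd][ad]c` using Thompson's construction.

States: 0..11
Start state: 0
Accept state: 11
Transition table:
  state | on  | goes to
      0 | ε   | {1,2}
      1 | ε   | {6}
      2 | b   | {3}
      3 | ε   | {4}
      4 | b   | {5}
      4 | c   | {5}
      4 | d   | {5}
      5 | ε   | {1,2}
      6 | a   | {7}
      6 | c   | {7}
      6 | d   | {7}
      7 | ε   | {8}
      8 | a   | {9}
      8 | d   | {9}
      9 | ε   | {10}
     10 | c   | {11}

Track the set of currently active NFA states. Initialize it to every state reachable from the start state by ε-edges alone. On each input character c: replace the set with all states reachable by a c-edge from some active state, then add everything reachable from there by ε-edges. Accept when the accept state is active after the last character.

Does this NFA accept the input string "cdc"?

Answer: ACCEPT

Derivation:
start: ε-closure({0}) = {0,1,2,6}
'c' @ 1: {7,8}
'd' @ 2: {9,10}
'c' @ 3: {11}  ✓accept
end set {11} — state 11 in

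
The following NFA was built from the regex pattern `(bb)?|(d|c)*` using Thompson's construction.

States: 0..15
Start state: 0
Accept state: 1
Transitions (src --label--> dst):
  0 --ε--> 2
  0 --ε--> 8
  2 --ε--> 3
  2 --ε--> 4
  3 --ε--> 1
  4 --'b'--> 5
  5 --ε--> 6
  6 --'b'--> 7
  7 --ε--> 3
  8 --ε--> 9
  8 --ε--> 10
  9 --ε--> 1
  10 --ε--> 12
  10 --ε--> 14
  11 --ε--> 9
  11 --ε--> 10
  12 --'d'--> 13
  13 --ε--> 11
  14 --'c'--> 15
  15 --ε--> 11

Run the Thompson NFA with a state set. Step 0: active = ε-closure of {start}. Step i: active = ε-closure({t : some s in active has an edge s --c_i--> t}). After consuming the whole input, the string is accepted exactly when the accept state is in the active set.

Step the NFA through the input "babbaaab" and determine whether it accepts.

Answer: REJECT

Steps:
start: ε-closure({0}) = {0,1,2,3,4,8,9,10,12,14}
'b' @ 1: {5,6}
'a' @ 2: {}  — no active states
rest 'bbaaab' ignored (set empty)
end set {} — state 1 not in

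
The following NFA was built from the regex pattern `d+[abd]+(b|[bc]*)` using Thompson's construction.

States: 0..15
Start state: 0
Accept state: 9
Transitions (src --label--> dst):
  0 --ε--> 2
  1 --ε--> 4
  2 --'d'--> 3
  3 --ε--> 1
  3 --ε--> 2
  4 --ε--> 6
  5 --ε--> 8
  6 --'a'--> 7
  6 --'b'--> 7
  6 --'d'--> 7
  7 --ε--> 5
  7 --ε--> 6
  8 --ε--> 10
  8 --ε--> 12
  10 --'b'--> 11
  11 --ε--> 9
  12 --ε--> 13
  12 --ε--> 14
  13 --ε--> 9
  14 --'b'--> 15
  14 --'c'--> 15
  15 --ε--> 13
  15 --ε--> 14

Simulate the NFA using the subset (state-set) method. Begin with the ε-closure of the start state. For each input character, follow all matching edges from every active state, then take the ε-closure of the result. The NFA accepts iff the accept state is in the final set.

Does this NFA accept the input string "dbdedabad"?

initial (ε-close {0}): {0,2}
'd' @ 1: {1,2,3,4,6}
'b' @ 2: {5,6,7,8,9,10,12,13,14}  [accepting]
'd' @ 3: {5,6,7,8,9,10,12,13,14}  [accepting]
'e' @ 4: {}  — no active states
rest 'dabad' ignored (set empty)
end set {} — state 9 not in

Answer: REJECT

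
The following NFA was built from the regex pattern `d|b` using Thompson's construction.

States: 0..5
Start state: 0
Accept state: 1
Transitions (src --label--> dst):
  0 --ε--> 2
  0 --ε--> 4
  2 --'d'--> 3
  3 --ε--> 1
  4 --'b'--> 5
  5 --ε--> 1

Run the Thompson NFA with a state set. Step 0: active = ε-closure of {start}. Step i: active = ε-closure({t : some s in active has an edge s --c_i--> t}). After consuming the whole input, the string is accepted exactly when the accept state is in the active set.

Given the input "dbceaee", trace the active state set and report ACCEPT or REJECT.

initial (ε-close {0}): {0,2,4}
'd' @ 1: {1,3}  [accepting]
'b' @ 2: {}  — state set empty
rest 'ceaee' ignored (set empty)
after full input: {}  (accept=1 not in)

Answer: REJECT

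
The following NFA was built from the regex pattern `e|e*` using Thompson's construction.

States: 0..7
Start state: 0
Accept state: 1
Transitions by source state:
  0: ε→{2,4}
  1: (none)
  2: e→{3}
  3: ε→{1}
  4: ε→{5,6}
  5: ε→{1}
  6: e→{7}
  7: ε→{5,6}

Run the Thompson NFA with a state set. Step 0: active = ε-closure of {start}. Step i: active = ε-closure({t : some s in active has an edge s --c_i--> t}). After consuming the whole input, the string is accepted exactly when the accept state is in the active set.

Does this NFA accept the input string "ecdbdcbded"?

S₀ = ε-closure({0}) = {0,1,2,4,5,6}
'e' @ 1: {1,3,5,6,7}  (accept∈set)
'c' @ 2: {}  — state set empty
rest 'dbdcbded' ignored (set empty)
end set {} — state 1 not in

Answer: REJECT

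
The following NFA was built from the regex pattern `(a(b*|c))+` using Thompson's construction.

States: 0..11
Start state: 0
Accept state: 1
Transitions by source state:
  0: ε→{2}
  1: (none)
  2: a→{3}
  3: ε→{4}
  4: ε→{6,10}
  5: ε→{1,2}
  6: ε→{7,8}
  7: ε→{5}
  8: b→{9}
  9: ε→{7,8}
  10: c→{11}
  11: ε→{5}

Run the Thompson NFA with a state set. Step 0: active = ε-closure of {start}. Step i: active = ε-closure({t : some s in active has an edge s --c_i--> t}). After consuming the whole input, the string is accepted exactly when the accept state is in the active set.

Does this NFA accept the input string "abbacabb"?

start: ε-closure({0}) = {0,2}
'a' @ 1: {1,2,3,4,5,6,7,8,10}  ✓accept
'b' @ 2: {1,2,5,7,8,9}  ✓accept
'b' @ 3: {1,2,5,7,8,9}  ✓accept
'a' @ 4: {1,2,3,4,5,6,7,8,10}  ✓accept
'c' @ 5: {1,2,5,11}  ✓accept
'a' @ 6: {1,2,3,4,5,6,7,8,10}  ✓accept
'b' @ 7: {1,2,5,7,8,9}  ✓accept
'b' @ 8: {1,2,5,7,8,9}  ✓accept
after full input: {1,2,5,7,8,9}  (accept=1 in)

Answer: ACCEPT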